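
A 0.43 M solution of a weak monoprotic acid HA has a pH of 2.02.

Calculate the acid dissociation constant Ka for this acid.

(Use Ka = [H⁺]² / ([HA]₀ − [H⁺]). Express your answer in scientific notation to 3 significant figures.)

[H⁺] = 10^(−pH) = 10^(−2.02) = 9.550e-03 M. For HA ⇌ H⁺ + A⁻, Ka = [H⁺][A⁻]/[HA] = [H⁺]² / ([HA]₀ − [H⁺]) = (9.550e-03)² / (0.43 − 9.550e-03) = 2.17e-04.

K_a = 2.17e-04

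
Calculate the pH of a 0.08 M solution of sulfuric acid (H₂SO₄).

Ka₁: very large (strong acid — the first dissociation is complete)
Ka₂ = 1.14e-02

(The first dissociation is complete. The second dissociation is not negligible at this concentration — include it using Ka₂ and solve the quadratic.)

First dissociation is complete: [H⁺]₀ = [HSO₄⁻]₀ = C = 0.08 M. Second dissociation HSO₄⁻ ⇌ H⁺ + SO₄²⁻: let x = [SO₄²⁻]. Ka₂ = (C + x)·x / (C − x) = 1.14e-02 → x² + (C + Ka₂)·x − Ka₂·C = 0 → x² + 0.09140·x − 9.120e-04 = 0. x = (−0.09140 + √(0.09140² + 4 × 9.120e-04)) / 2 = 9.0767e-03 M. [H⁺] = C + x = 0.08 + 9.0767e-03 = 8.9077e-02 M. pH = -log(8.9077e-02) = 1.05.

pH = 1.05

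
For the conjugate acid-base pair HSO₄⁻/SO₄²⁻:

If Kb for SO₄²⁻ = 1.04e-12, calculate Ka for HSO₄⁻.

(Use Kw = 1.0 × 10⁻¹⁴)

For a conjugate pair Ka × Kb = Kw, so Ka = Kw/Kb = 1.0 × 10⁻¹⁴ / 1.04e-12 = 9.62e-03.

K_a = 9.62e-03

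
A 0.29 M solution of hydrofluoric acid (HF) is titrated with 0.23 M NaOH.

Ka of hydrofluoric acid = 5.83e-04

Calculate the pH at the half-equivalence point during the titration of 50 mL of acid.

At half-equivalence [HA] = [A⁻], so Henderson-Hasselbalch gives pH = pKa = -log(5.83e-04) = 3.23.

pH = pKa = 3.23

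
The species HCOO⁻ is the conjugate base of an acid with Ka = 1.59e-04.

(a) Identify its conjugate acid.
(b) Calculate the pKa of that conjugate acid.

(a) The conjugate acid is formed by adding one H⁺ to HCOO⁻, giving HCOOH. (b) pKa = -log(Ka) = -log(1.59e-04) = 3.80.

Conjugate acid: HCOOH; pK_a = 3.80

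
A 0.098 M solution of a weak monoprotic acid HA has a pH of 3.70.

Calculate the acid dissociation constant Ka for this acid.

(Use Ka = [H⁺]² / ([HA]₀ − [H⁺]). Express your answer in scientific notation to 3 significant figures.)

[H⁺] = 10^(−pH) = 10^(−3.70) = 1.995e-04 M. For HA ⇌ H⁺ + A⁻, Ka = [H⁺][A⁻]/[HA] = [H⁺]² / ([HA]₀ − [H⁺]) = (1.995e-04)² / (0.098 − 1.995e-04) = 4.07e-07.

K_a = 4.07e-07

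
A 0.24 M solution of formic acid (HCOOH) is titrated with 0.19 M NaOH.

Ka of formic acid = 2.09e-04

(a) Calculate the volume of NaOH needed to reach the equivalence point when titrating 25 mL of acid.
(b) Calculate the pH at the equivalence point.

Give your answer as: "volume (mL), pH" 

moles acid = 0.24 × 25/1000 = 0.006 mol; V_base = moles/0.19 × 1000 = 31.6 mL. At equivalence only the conjugate base is present: [A⁻] = 0.006/0.057 = 1.0605e-01 M. Kb = Kw/Ka = 4.78e-11; [OH⁻] = √(Kb × [A⁻]) = 2.2526e-06; pOH = 5.65; pH = 14 - pOH = 8.35.

V = 31.6 mL, pH = 8.35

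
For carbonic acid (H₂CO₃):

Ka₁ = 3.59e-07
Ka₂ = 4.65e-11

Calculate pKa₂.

pKa₂ = -log(Ka₂) = -log(4.65e-11) = 10.33.

pK_{a2} = 10.33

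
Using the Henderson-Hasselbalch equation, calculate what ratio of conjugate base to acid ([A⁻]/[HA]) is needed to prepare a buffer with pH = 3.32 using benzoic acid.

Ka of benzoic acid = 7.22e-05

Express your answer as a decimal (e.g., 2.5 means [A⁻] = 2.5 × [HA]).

pKa = -log(7.22e-05) = 4.1415. pH = pKa + log([A⁻]/[HA]), so log([A⁻]/[HA]) = pH − pKa = 3.32 − 4.1415 = -0.8215. [A⁻]/[HA] = 10^(-0.8215) = 0.151

[A⁻]/[HA] = 0.151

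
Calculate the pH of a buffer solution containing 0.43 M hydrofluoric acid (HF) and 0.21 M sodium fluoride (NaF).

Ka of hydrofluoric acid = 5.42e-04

pKa = -log(5.42e-04) = 3.27. pH = pKa + log([A⁻]/[HA]) = 3.27 + log(0.21/0.43)

pH = 2.95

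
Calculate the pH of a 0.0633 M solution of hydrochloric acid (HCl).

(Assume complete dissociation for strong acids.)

[H⁺] = 0.0633 M for strong acid. pH = -log[H⁺] = -log(0.0633)

pH = 1.20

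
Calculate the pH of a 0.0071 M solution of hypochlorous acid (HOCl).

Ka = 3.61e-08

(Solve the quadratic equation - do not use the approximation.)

x² + Ka×x - Ka×C = 0. Using quadratic formula: [H⁺] = 1.5992e-05

pH = 4.80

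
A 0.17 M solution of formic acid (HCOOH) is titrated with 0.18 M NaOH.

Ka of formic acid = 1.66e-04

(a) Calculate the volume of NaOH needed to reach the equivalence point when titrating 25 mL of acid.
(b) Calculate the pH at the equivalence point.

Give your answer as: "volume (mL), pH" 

moles acid = 0.17 × 25/1000 = 0.00425 mol; V_base = moles/0.18 × 1000 = 23.6 mL. At equivalence only the conjugate base is present: [A⁻] = 0.00425/0.049 = 8.7429e-02 M. Kb = Kw/Ka = 6.02e-11; [OH⁻] = √(Kb × [A⁻]) = 2.2949e-06; pOH = 5.64; pH = 14 - pOH = 8.36.

V = 23.6 mL, pH = 8.36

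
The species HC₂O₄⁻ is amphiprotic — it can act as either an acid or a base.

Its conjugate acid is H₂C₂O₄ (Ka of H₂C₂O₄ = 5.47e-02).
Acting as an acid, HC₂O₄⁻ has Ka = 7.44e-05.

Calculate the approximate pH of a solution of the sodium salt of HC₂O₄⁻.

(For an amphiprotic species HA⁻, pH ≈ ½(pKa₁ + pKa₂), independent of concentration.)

pKa₁ = -log(5.47e-02) = 1.26; pKa₂ = -log(7.44e-05) = 4.13. For an amphiprotic species, pH ≈ ½(pKa₁ + pKa₂) = ½(1.26 + 4.13) = 2.70.

pH = 2.70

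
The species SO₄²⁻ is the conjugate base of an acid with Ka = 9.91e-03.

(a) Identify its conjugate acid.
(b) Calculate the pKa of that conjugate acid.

(a) The conjugate acid is formed by adding one H⁺ to SO₄²⁻, giving HSO₄⁻. (b) pKa = -log(Ka) = -log(9.91e-03) = 2.00.

Conjugate acid: HSO₄⁻; pK_a = 2.00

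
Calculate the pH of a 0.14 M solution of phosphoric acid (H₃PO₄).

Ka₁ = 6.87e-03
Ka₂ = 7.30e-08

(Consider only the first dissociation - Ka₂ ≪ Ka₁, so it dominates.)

First dissociation dominates. From Ka₁ = [H⁺][HA⁻]/[H₂A], x² + Ka₁·x − Ka₁·C = 0 with C = 0.14 M and Ka₁ = 6.87e-03. Solving: [H⁺] = (−Ka₁ + √(Ka₁² + 4·Ka₁·C)) / 2 = 2.7768e-02 M. pH = -log(2.7768e-02) = 1.56.

pH = 1.56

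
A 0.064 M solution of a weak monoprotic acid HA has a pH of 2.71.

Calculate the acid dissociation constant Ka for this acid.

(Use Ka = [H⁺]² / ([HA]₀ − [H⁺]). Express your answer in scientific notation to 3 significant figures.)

[H⁺] = 10^(−pH) = 10^(−2.71) = 1.950e-03 M. For HA ⇌ H⁺ + A⁻, Ka = [H⁺][A⁻]/[HA] = [H⁺]² / ([HA]₀ − [H⁺]) = (1.950e-03)² / (0.064 − 1.950e-03) = 6.13e-05.

K_a = 6.13e-05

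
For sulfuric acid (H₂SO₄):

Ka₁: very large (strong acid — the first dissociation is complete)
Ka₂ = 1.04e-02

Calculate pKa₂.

pKa₂ = -log(Ka₂) = -log(1.04e-02) = 1.98.

pK_{a2} = 1.98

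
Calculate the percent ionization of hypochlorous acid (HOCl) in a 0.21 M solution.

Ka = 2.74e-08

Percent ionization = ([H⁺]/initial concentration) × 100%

Using Ka equilibrium: x² + Ka×x - Ka×C = 0. Solving: [H⁺] = 7.5841e-05. Percent = (7.5841e-05/0.21) × 100

Percent ionization = 0.0361%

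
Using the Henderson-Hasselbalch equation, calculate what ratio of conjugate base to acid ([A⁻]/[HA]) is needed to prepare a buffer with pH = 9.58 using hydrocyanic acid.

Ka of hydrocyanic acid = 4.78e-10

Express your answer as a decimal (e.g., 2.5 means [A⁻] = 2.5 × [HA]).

pKa = -log(4.78e-10) = 9.3206. pH = pKa + log([A⁻]/[HA]), so log([A⁻]/[HA]) = pH − pKa = 9.58 − 9.3206 = 0.2594. [A⁻]/[HA] = 10^(0.2594) = 1.82

[A⁻]/[HA] = 1.82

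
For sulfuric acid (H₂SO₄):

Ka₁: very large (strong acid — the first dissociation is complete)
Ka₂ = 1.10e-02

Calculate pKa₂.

pKa₂ = -log(Ka₂) = -log(1.10e-02) = 1.96.

pK_{a2} = 1.96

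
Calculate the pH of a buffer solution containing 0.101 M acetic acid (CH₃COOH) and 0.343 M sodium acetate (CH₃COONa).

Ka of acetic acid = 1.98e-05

pKa = -log(1.98e-05) = 4.70. pH = pKa + log([A⁻]/[HA]) = 4.70 + log(0.343/0.101)

pH = 5.23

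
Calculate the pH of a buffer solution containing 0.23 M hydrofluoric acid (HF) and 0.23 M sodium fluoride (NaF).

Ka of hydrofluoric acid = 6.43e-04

pKa = -log(6.43e-04) = 3.19. pH = pKa + log([A⁻]/[HA]) = 3.19 + log(0.23/0.23)

pH = 3.19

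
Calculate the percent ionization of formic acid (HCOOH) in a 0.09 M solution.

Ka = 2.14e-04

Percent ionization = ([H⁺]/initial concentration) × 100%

Using Ka equilibrium: x² + Ka×x - Ka×C = 0. Solving: [H⁺] = 4.2829e-03. Percent = (4.2829e-03/0.09) × 100

Percent ionization = 4.76%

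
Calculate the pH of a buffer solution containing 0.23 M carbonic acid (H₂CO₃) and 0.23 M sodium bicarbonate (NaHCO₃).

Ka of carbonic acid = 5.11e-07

pKa = -log(5.11e-07) = 6.29. pH = pKa + log([A⁻]/[HA]) = 6.29 + log(0.23/0.23)

pH = 6.29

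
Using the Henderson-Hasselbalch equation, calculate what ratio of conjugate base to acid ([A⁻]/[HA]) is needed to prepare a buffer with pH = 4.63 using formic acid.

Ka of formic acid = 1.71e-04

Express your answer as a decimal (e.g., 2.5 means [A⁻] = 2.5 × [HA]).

pKa = -log(1.71e-04) = 3.7670. pH = pKa + log([A⁻]/[HA]), so log([A⁻]/[HA]) = pH − pKa = 4.63 − 3.7670 = 0.8630. [A⁻]/[HA] = 10^(0.8630) = 7.29

[A⁻]/[HA] = 7.29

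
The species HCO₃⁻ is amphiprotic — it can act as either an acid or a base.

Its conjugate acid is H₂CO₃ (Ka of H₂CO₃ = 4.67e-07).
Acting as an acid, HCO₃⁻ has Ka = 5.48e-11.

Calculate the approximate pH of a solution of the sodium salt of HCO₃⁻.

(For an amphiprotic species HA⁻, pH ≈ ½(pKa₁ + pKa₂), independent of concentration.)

pKa₁ = -log(4.67e-07) = 6.33; pKa₂ = -log(5.48e-11) = 10.26. For an amphiprotic species, pH ≈ ½(pKa₁ + pKa₂) = ½(6.33 + 10.26) = 8.30.

pH = 8.30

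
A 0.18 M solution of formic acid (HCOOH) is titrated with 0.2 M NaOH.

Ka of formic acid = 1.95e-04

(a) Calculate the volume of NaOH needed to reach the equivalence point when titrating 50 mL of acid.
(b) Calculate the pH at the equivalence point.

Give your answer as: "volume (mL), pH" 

moles acid = 0.18 × 50/1000 = 0.009 mol; V_base = moles/0.2 × 1000 = 45.0 mL. At equivalence only the conjugate base is present: [A⁻] = 0.009/0.095 = 9.4737e-02 M. Kb = Kw/Ka = 5.13e-11; [OH⁻] = √(Kb × [A⁻]) = 2.2042e-06; pOH = 5.66; pH = 14 - pOH = 8.34.

V = 45.0 mL, pH = 8.34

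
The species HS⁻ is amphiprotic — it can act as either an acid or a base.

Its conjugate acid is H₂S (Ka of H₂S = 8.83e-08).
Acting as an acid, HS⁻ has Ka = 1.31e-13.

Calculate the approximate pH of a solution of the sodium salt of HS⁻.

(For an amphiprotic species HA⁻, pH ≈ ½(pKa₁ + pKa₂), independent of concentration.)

pKa₁ = -log(8.83e-08) = 7.05; pKa₂ = -log(1.31e-13) = 12.88. For an amphiprotic species, pH ≈ ½(pKa₁ + pKa₂) = ½(7.05 + 12.88) = 9.97.

pH = 9.97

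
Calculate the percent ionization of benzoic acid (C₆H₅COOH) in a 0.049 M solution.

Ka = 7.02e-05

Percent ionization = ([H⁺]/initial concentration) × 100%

Using Ka equilibrium: x² + Ka×x - Ka×C = 0. Solving: [H⁺] = 1.8199e-03. Percent = (1.8199e-03/0.049) × 100

Percent ionization = 3.71%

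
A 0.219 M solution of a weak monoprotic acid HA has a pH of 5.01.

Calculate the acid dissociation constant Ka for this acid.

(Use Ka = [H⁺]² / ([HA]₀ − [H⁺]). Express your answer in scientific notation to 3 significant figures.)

[H⁺] = 10^(−pH) = 10^(−5.01) = 9.772e-06 M. For HA ⇌ H⁺ + A⁻, Ka = [H⁺][A⁻]/[HA] = [H⁺]² / ([HA]₀ − [H⁺]) = (9.772e-06)² / (0.219 − 9.772e-06) = 4.36e-10.

K_a = 4.36e-10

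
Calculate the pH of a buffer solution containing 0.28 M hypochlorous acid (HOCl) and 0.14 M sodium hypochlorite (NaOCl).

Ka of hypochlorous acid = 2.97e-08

pKa = -log(2.97e-08) = 7.53. pH = pKa + log([A⁻]/[HA]) = 7.53 + log(0.14/0.28)

pH = 7.23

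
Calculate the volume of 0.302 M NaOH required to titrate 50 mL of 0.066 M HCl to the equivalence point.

At equivalence: moles acid = moles base. moles HCl = 0.066 × 50/1000 = 0.0033 mol. V_base = moles / 0.302 × 1000 = 10.9 mL.

V_{base} = 10.9 mL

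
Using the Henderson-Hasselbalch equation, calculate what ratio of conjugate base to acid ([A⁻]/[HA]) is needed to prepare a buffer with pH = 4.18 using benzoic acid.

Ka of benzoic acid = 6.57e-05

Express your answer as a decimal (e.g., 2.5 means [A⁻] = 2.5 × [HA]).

pKa = -log(6.57e-05) = 4.1824. pH = pKa + log([A⁻]/[HA]), so log([A⁻]/[HA]) = pH − pKa = 4.18 − 4.1824 = -0.0024. [A⁻]/[HA] = 10^(-0.0024) = 0.994

[A⁻]/[HA] = 0.994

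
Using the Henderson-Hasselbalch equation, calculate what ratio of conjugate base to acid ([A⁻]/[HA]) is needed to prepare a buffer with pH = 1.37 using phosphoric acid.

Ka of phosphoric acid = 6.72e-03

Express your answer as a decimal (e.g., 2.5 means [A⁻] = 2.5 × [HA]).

pKa = -log(6.72e-03) = 2.1726. pH = pKa + log([A⁻]/[HA]), so log([A⁻]/[HA]) = pH − pKa = 1.37 − 2.1726 = -0.8026. [A⁻]/[HA] = 10^(-0.8026) = 0.158

[A⁻]/[HA] = 0.158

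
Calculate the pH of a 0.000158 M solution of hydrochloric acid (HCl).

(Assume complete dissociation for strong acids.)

[H⁺] = 0.000158 M for strong acid. pH = -log[H⁺] = -log(0.000158)

pH = 3.80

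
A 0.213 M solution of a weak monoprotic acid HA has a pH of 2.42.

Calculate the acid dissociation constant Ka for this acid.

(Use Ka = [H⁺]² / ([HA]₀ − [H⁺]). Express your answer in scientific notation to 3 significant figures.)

[H⁺] = 10^(−pH) = 10^(−2.42) = 3.802e-03 M. For HA ⇌ H⁺ + A⁻, Ka = [H⁺][A⁻]/[HA] = [H⁺]² / ([HA]₀ − [H⁺]) = (3.802e-03)² / (0.213 − 3.802e-03) = 6.91e-05.

K_a = 6.91e-05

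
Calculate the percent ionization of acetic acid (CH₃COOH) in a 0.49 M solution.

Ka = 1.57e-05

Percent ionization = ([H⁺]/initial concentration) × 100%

Using Ka equilibrium: x² + Ka×x - Ka×C = 0. Solving: [H⁺] = 2.7658e-03. Percent = (2.7658e-03/0.49) × 100

Percent ionization = 0.564%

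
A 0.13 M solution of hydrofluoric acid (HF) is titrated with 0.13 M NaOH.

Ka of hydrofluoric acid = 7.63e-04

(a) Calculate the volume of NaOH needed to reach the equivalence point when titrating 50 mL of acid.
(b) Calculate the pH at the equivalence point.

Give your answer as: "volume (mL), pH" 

moles acid = 0.13 × 50/1000 = 0.0065 mol; V_base = moles/0.13 × 1000 = 50.0 mL. At equivalence only the conjugate base is present: [A⁻] = 0.0065/0.100 = 6.5000e-02 M. Kb = Kw/Ka = 1.31e-11; [OH⁻] = √(Kb × [A⁻]) = 9.2298e-07; pOH = 6.03; pH = 14 - pOH = 7.97.

V = 50.0 mL, pH = 7.97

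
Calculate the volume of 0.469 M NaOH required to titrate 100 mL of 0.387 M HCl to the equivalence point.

At equivalence: moles acid = moles base. moles HCl = 0.387 × 100/1000 = 0.0387 mol. V_base = moles / 0.469 × 1000 = 82.5 mL.

V_{base} = 82.5 mL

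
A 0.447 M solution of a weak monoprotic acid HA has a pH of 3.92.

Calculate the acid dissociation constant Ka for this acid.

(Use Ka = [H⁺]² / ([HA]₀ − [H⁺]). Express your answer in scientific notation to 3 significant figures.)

[H⁺] = 10^(−pH) = 10^(−3.92) = 1.202e-04 M. For HA ⇌ H⁺ + A⁻, Ka = [H⁺][A⁻]/[HA] = [H⁺]² / ([HA]₀ − [H⁺]) = (1.202e-04)² / (0.447 − 1.202e-04) = 3.23e-08.

K_a = 3.23e-08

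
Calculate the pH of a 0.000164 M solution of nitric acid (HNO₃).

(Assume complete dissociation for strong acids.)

[H⁺] = 0.000164 M for strong acid. pH = -log[H⁺] = -log(0.000164)

pH = 3.79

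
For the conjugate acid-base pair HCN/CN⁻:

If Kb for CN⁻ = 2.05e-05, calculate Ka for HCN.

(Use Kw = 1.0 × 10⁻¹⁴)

For a conjugate pair Ka × Kb = Kw, so Ka = Kw/Kb = 1.0 × 10⁻¹⁴ / 2.05e-05 = 4.88e-10.

K_a = 4.88e-10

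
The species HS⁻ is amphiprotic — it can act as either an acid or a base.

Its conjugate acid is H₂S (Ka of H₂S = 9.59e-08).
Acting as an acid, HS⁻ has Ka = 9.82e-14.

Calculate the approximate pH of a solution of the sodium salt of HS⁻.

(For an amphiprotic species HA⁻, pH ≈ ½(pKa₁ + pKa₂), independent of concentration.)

pKa₁ = -log(9.59e-08) = 7.02; pKa₂ = -log(9.82e-14) = 13.01. For an amphiprotic species, pH ≈ ½(pKa₁ + pKa₂) = ½(7.02 + 13.01) = 10.01.

pH = 10.01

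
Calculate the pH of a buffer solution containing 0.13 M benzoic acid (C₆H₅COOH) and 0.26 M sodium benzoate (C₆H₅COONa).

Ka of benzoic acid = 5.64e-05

pKa = -log(5.64e-05) = 4.25. pH = pKa + log([A⁻]/[HA]) = 4.25 + log(0.26/0.13)

pH = 4.55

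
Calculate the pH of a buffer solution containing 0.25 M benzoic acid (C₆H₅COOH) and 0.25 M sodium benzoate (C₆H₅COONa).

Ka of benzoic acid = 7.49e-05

pKa = -log(7.49e-05) = 4.13. pH = pKa + log([A⁻]/[HA]) = 4.13 + log(0.25/0.25)

pH = 4.13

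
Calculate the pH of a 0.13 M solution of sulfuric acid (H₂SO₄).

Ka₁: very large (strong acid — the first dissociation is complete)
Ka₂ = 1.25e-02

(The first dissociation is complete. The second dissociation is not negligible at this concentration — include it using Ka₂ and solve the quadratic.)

First dissociation is complete: [H⁺]₀ = [HSO₄⁻]₀ = C = 0.13 M. Second dissociation HSO₄⁻ ⇌ H⁺ + SO₄²⁻: let x = [SO₄²⁻]. Ka₂ = (C + x)·x / (C − x) = 1.25e-02 → x² + (C + Ka₂)·x − Ka₂·C = 0 → x² + 0.14250·x − 1.625e-03 = 0. x = (−0.14250 + √(0.14250² + 4 × 1.625e-03)) / 2 = 1.0613e-02 M. [H⁺] = C + x = 0.13 + 1.0613e-02 = 1.4061e-01 M. pH = -log(1.4061e-01) = 0.85.

pH = 0.85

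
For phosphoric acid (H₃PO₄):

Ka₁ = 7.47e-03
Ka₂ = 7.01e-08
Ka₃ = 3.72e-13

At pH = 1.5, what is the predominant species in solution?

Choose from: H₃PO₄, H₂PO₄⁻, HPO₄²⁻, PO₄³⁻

pKa₁ = 2.13, pKa₂ = 7.15, pKa₃ = 12.43. For a polyprotic acid the predominant species crosses at each pKa: below pKa_n the protonated form dominates, above it the deprotonated form does. At pH = 1.5, the predominant species is H₃PO₄.

H₃PO₄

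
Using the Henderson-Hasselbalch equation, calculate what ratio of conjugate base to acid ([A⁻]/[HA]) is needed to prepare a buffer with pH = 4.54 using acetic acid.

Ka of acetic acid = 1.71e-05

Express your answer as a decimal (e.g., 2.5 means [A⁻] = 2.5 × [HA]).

pKa = -log(1.71e-05) = 4.7670. pH = pKa + log([A⁻]/[HA]), so log([A⁻]/[HA]) = pH − pKa = 4.54 − 4.7670 = -0.2270. [A⁻]/[HA] = 10^(-0.2270) = 0.593

[A⁻]/[HA] = 0.593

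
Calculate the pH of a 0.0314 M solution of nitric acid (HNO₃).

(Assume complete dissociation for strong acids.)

[H⁺] = 0.0314 M for strong acid. pH = -log[H⁺] = -log(0.0314)

pH = 1.50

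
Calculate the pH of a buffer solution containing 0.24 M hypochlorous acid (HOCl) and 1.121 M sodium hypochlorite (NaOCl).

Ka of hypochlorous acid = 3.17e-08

pKa = -log(3.17e-08) = 7.50. pH = pKa + log([A⁻]/[HA]) = 7.50 + log(1.121/0.24)

pH = 8.17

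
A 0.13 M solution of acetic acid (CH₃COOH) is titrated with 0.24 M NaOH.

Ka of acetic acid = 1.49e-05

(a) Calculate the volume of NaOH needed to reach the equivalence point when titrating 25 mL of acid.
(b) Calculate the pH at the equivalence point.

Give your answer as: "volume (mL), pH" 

moles acid = 0.13 × 25/1000 = 0.00325 mol; V_base = moles/0.24 × 1000 = 13.5 mL. At equivalence only the conjugate base is present: [A⁻] = 0.00325/0.039 = 8.4324e-02 M. Kb = Kw/Ka = 6.71e-10; [OH⁻] = √(Kb × [A⁻]) = 7.5229e-06; pOH = 5.12; pH = 14 - pOH = 8.88.

V = 13.5 mL, pH = 8.88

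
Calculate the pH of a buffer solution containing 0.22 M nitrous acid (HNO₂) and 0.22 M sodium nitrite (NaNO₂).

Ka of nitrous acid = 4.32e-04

pKa = -log(4.32e-04) = 3.36. pH = pKa + log([A⁻]/[HA]) = 3.36 + log(0.22/0.22)

pH = 3.36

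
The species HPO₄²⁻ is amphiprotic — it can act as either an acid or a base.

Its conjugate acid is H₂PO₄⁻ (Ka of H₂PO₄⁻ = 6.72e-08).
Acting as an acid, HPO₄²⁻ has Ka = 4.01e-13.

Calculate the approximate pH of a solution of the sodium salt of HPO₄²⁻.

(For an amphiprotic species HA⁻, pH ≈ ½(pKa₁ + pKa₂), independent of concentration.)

pKa₁ = -log(6.72e-08) = 7.17; pKa₂ = -log(4.01e-13) = 12.40. For an amphiprotic species, pH ≈ ½(pKa₁ + pKa₂) = ½(7.17 + 12.40) = 9.78.

pH = 9.78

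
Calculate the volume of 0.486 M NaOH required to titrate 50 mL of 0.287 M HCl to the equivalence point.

At equivalence: moles acid = moles base. moles HCl = 0.287 × 50/1000 = 0.01435 mol. V_base = moles / 0.486 × 1000 = 29.5 mL.

V_{base} = 29.5 mL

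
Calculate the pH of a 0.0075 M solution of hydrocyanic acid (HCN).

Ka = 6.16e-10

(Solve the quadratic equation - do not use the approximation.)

x² + Ka×x - Ka×C = 0. Using quadratic formula: [H⁺] = 2.1491e-06

pH = 5.67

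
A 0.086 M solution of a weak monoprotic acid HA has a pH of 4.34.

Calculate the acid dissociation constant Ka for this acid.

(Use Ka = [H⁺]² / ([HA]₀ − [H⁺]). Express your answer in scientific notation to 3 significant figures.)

[H⁺] = 10^(−pH) = 10^(−4.34) = 4.571e-05 M. For HA ⇌ H⁺ + A⁻, Ka = [H⁺][A⁻]/[HA] = [H⁺]² / ([HA]₀ − [H⁺]) = (4.571e-05)² / (0.086 − 4.571e-05) = 2.43e-08.

K_a = 2.43e-08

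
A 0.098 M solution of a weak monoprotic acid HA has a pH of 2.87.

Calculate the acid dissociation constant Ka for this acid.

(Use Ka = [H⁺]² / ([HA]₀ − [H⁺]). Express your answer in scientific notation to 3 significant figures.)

[H⁺] = 10^(−pH) = 10^(−2.87) = 1.349e-03 M. For HA ⇌ H⁺ + A⁻, Ka = [H⁺][A⁻]/[HA] = [H⁺]² / ([HA]₀ − [H⁺]) = (1.349e-03)² / (0.098 − 1.349e-03) = 1.88e-05.

K_a = 1.88e-05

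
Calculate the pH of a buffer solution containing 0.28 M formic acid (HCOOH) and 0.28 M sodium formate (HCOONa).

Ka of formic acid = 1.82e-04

pKa = -log(1.82e-04) = 3.74. pH = pKa + log([A⁻]/[HA]) = 3.74 + log(0.28/0.28)

pH = 3.74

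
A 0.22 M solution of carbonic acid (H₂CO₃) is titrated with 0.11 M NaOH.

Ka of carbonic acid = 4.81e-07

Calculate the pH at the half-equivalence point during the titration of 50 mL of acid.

At half-equivalence [HA] = [A⁻], so Henderson-Hasselbalch gives pH = pKa = -log(4.81e-07) = 6.32.

pH = pKa = 6.32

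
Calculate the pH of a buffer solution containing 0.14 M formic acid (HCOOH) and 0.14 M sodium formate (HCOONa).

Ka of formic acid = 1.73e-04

pKa = -log(1.73e-04) = 3.76. pH = pKa + log([A⁻]/[HA]) = 3.76 + log(0.14/0.14)

pH = 3.76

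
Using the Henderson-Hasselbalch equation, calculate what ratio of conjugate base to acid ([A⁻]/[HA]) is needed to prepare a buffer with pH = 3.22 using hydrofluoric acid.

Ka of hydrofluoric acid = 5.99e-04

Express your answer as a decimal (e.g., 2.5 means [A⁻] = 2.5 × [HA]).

pKa = -log(5.99e-04) = 3.2226. pH = pKa + log([A⁻]/[HA]), so log([A⁻]/[HA]) = pH − pKa = 3.22 − 3.2226 = -0.0026. [A⁻]/[HA] = 10^(-0.0026) = 0.994

[A⁻]/[HA] = 0.994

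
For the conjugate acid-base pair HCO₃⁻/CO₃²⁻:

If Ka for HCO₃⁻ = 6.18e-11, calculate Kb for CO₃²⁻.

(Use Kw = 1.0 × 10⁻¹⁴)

For a conjugate pair Ka × Kb = Kw, so Kb = Kw/Ka = 1.0 × 10⁻¹⁴ / 6.18e-11 = 1.62e-04.

K_b = 1.62e-04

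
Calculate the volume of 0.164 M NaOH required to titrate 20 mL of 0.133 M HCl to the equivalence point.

At equivalence: moles acid = moles base. moles HCl = 0.133 × 20/1000 = 0.00266 mol. V_base = moles / 0.164 × 1000 = 16.2 mL.

V_{base} = 16.2 mL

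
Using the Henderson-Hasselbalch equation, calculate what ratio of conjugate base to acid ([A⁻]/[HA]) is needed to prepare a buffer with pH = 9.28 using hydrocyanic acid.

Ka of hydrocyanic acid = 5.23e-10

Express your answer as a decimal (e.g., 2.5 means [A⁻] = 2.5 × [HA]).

pKa = -log(5.23e-10) = 9.2815. pH = pKa + log([A⁻]/[HA]), so log([A⁻]/[HA]) = pH − pKa = 9.28 − 9.2815 = -0.0015. [A⁻]/[HA] = 10^(-0.0015) = 0.997

[A⁻]/[HA] = 0.997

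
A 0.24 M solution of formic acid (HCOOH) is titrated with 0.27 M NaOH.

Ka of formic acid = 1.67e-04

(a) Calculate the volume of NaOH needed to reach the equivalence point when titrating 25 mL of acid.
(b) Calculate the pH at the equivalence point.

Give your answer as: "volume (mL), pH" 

moles acid = 0.24 × 25/1000 = 0.006 mol; V_base = moles/0.27 × 1000 = 22.2 mL. At equivalence only the conjugate base is present: [A⁻] = 0.006/0.047 = 1.2706e-01 M. Kb = Kw/Ka = 5.99e-11; [OH⁻] = √(Kb × [A⁻]) = 2.7583e-06; pOH = 5.56; pH = 14 - pOH = 8.44.

V = 22.2 mL, pH = 8.44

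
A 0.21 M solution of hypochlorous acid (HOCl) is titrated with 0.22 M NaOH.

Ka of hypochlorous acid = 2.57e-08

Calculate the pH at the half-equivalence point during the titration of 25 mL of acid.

At half-equivalence [HA] = [A⁻], so Henderson-Hasselbalch gives pH = pKa = -log(2.57e-08) = 7.59.

pH = pKa = 7.59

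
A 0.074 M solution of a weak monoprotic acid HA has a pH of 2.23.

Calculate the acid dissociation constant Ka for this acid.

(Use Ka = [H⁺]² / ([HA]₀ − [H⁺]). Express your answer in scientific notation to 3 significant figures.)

[H⁺] = 10^(−pH) = 10^(−2.23) = 5.888e-03 M. For HA ⇌ H⁺ + A⁻, Ka = [H⁺][A⁻]/[HA] = [H⁺]² / ([HA]₀ − [H⁺]) = (5.888e-03)² / (0.074 − 5.888e-03) = 5.09e-04.

K_a = 5.09e-04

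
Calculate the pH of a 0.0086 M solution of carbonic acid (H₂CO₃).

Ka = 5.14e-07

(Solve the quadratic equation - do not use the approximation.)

x² + Ka×x - Ka×C = 0. Using quadratic formula: [H⁺] = 6.6230e-05

pH = 4.18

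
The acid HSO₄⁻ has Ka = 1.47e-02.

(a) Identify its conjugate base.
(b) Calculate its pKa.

(a) The conjugate base is formed by removing one H⁺ from HSO₄⁻, giving SO₄²⁻. (b) pKa = -log(Ka) = -log(1.47e-02) = 1.83.

Conjugate base: SO₄²⁻; pK_a = 1.83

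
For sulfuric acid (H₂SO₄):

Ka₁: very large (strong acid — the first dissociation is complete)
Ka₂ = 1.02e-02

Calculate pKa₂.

pKa₂ = -log(Ka₂) = -log(1.02e-02) = 1.99.

pK_{a2} = 1.99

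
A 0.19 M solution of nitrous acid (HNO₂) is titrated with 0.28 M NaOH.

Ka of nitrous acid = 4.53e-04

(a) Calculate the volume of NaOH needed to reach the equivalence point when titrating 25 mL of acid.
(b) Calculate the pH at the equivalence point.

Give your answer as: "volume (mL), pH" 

moles acid = 0.19 × 25/1000 = 0.00475 mol; V_base = moles/0.28 × 1000 = 17.0 mL. At equivalence only the conjugate base is present: [A⁻] = 0.00475/0.042 = 1.1319e-01 M. Kb = Kw/Ka = 2.21e-11; [OH⁻] = √(Kb × [A⁻]) = 1.5807e-06; pOH = 5.80; pH = 14 - pOH = 8.20.

V = 17.0 mL, pH = 8.20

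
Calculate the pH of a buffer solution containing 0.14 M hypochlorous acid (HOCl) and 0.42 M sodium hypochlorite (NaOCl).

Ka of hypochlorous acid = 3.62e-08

pKa = -log(3.62e-08) = 7.44. pH = pKa + log([A⁻]/[HA]) = 7.44 + log(0.42/0.14)

pH = 7.92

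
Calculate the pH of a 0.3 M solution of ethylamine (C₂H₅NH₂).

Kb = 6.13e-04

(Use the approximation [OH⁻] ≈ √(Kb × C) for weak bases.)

[OH⁻] = √(Kb × C) = √(6.13e-04 × 0.3) = 1.3561e-02. pOH = 1.87, pH = 14 - pOH

pH = 12.13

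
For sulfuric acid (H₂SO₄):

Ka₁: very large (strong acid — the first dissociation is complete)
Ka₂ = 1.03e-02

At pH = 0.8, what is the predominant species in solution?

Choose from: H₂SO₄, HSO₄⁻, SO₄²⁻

The first dissociation is complete, so H₂SO₄ itself is never the predominant species in water; pKa₂ = -log(1.03e-02) = 1.99. For a polyprotic acid the predominant species crosses at each pKa: below pKa_n the protonated form dominates, above it the deprotonated form does. At pH = 0.8, the predominant species is HSO₄⁻.

HSO₄⁻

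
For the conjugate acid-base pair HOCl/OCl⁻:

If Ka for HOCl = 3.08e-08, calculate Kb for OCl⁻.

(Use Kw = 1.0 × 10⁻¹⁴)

For a conjugate pair Ka × Kb = Kw, so Kb = Kw/Ka = 1.0 × 10⁻¹⁴ / 3.08e-08 = 3.25e-07.

K_b = 3.25e-07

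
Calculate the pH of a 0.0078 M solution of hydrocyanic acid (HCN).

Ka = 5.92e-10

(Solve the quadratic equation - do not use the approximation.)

x² + Ka×x - Ka×C = 0. Using quadratic formula: [H⁺] = 2.1486e-06

pH = 5.67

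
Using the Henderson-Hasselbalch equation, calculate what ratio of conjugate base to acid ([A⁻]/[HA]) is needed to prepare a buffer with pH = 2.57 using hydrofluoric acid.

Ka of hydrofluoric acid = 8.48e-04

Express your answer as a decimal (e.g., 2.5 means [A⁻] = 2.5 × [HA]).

pKa = -log(8.48e-04) = 3.0716. pH = pKa + log([A⁻]/[HA]), so log([A⁻]/[HA]) = pH − pKa = 2.57 − 3.0716 = -0.5016. [A⁻]/[HA] = 10^(-0.5016) = 0.315

[A⁻]/[HA] = 0.315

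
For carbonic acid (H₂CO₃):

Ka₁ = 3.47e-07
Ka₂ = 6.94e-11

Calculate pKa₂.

pKa₂ = -log(Ka₂) = -log(6.94e-11) = 10.16.

pK_{a2} = 10.16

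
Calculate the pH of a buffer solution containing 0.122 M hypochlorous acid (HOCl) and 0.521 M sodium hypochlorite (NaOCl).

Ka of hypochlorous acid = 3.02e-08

pKa = -log(3.02e-08) = 7.52. pH = pKa + log([A⁻]/[HA]) = 7.52 + log(0.521/0.122)

pH = 8.15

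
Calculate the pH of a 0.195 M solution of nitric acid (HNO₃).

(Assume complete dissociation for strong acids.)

[H⁺] = 0.195 M for strong acid. pH = -log[H⁺] = -log(0.195)

pH = 0.71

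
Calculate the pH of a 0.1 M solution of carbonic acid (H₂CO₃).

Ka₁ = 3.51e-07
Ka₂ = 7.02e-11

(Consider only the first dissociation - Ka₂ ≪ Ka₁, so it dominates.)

First dissociation dominates. From Ka₁ = [H⁺][HA⁻]/[H₂A], x² + Ka₁·x − Ka₁·C = 0 with C = 0.1 M and Ka₁ = 3.51e-07. Solving: [H⁺] = (−Ka₁ + √(Ka₁² + 4·Ka₁·C)) / 2 = 1.8717e-04 M. pH = -log(1.8717e-04) = 3.73.

pH = 3.73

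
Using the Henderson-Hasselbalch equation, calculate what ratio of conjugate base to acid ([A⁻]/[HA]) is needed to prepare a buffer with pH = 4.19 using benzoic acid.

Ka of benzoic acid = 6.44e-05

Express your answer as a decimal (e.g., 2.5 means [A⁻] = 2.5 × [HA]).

pKa = -log(6.44e-05) = 4.1911. pH = pKa + log([A⁻]/[HA]), so log([A⁻]/[HA]) = pH − pKa = 4.19 − 4.1911 = -0.0011. [A⁻]/[HA] = 10^(-0.0011) = 0.997

[A⁻]/[HA] = 0.997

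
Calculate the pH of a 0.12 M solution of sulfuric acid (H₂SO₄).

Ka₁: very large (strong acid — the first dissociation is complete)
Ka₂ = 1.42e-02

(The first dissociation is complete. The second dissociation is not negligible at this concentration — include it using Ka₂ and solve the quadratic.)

First dissociation is complete: [H⁺]₀ = [HSO₄⁻]₀ = C = 0.12 M. Second dissociation HSO₄⁻ ⇌ H⁺ + SO₄²⁻: let x = [SO₄²⁻]. Ka₂ = (C + x)·x / (C − x) = 1.42e-02 → x² + (C + Ka₂)·x − Ka₂·C = 0 → x² + 0.13420·x − 1.704e-03 = 0. x = (−0.13420 + √(0.13420² + 4 × 1.704e-03)) / 2 = 1.1681e-02 M. [H⁺] = C + x = 0.12 + 1.1681e-02 = 1.3168e-01 M. pH = -log(1.3168e-01) = 0.88.

pH = 0.88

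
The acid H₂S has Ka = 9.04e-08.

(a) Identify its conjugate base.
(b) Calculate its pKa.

(a) The conjugate base is formed by removing one H⁺ from H₂S, giving HS⁻. (b) pKa = -log(Ka) = -log(9.04e-08) = 7.04.

Conjugate base: HS⁻; pK_a = 7.04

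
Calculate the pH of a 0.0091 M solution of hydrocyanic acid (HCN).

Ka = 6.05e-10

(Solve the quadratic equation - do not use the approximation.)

x² + Ka×x - Ka×C = 0. Using quadratic formula: [H⁺] = 2.3461e-06

pH = 5.63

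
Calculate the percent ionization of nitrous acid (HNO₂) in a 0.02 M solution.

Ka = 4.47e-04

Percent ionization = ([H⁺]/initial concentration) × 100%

Using Ka equilibrium: x² + Ka×x - Ka×C = 0. Solving: [H⁺] = 2.7748e-03. Percent = (2.7748e-03/0.02) × 100

Percent ionization = 13.9%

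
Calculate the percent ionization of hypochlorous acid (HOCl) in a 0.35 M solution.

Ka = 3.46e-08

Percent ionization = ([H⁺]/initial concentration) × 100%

Using Ka equilibrium: x² + Ka×x - Ka×C = 0. Solving: [H⁺] = 1.1003e-04. Percent = (1.1003e-04/0.35) × 100

Percent ionization = 0.0314%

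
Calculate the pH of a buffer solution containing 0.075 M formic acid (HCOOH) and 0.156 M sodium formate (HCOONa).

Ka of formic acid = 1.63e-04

pKa = -log(1.63e-04) = 3.79. pH = pKa + log([A⁻]/[HA]) = 3.79 + log(0.156/0.075)

pH = 4.11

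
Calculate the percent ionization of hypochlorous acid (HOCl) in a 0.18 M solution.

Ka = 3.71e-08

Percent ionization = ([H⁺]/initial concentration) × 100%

Using Ka equilibrium: x² + Ka×x - Ka×C = 0. Solving: [H⁺] = 8.1700e-05. Percent = (8.1700e-05/0.18) × 100

Percent ionization = 0.0454%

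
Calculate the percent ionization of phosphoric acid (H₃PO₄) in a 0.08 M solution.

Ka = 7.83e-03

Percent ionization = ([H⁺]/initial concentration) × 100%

Using Ka equilibrium: x² + Ka×x - Ka×C = 0. Solving: [H⁺] = 2.1417e-02. Percent = (2.1417e-02/0.08) × 100

Percent ionization = 26.8%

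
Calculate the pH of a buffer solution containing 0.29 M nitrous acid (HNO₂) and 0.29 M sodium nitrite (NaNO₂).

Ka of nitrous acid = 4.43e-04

pKa = -log(4.43e-04) = 3.35. pH = pKa + log([A⁻]/[HA]) = 3.35 + log(0.29/0.29)

pH = 3.35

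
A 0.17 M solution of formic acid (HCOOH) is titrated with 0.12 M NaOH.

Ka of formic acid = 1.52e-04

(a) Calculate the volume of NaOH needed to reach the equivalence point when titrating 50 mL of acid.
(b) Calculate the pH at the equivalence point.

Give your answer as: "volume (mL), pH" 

moles acid = 0.17 × 50/1000 = 0.0085 mol; V_base = moles/0.12 × 1000 = 70.8 mL. At equivalence only the conjugate base is present: [A⁻] = 0.0085/0.121 = 7.0345e-02 M. Kb = Kw/Ka = 6.58e-11; [OH⁻] = √(Kb × [A⁻]) = 2.1513e-06; pOH = 5.67; pH = 14 - pOH = 8.33.

V = 70.8 mL, pH = 8.33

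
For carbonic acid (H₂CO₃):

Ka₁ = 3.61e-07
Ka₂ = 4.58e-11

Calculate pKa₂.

pKa₂ = -log(Ka₂) = -log(4.58e-11) = 10.34.

pK_{a2} = 10.34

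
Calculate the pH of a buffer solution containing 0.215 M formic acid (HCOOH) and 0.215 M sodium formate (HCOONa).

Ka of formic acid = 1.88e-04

pKa = -log(1.88e-04) = 3.73. pH = pKa + log([A⁻]/[HA]) = 3.73 + log(0.215/0.215)

pH = 3.73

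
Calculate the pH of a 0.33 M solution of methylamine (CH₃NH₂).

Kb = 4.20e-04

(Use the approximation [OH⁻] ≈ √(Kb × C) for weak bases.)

[OH⁻] = √(Kb × C) = √(4.20e-04 × 0.33) = 1.1773e-02. pOH = 1.93, pH = 14 - pOH

pH = 12.07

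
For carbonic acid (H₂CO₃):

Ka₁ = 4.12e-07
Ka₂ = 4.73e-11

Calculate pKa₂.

pKa₂ = -log(Ka₂) = -log(4.73e-11) = 10.33.

pK_{a2} = 10.33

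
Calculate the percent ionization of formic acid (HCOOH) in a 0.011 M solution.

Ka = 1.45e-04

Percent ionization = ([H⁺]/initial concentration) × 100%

Using Ka equilibrium: x² + Ka×x - Ka×C = 0. Solving: [H⁺] = 1.1925e-03. Percent = (1.1925e-03/0.011) × 100

Percent ionization = 10.8%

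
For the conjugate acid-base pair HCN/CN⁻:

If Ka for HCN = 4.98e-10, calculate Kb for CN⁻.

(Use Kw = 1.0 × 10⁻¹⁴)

For a conjugate pair Ka × Kb = Kw, so Kb = Kw/Ka = 1.0 × 10⁻¹⁴ / 4.98e-10 = 2.01e-05.

K_b = 2.01e-05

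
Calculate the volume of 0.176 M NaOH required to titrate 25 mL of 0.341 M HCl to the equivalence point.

At equivalence: moles acid = moles base. moles HCl = 0.341 × 25/1000 = 0.008525 mol. V_base = moles / 0.176 × 1000 = 48.4 mL.

V_{base} = 48.4 mL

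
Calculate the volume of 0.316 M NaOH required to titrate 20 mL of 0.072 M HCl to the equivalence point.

At equivalence: moles acid = moles base. moles HCl = 0.072 × 20/1000 = 0.00144 mol. V_base = moles / 0.316 × 1000 = 4.6 mL.

V_{base} = 4.6 mL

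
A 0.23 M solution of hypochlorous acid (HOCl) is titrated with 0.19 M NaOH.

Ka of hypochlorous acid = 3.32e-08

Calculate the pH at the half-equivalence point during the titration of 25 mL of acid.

At half-equivalence [HA] = [A⁻], so Henderson-Hasselbalch gives pH = pKa = -log(3.32e-08) = 7.48.

pH = pKa = 7.48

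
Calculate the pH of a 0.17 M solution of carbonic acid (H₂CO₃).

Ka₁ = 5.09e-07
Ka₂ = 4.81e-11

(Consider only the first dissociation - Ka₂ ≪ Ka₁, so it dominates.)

First dissociation dominates. From Ka₁ = [H⁺][HA⁻]/[H₂A], x² + Ka₁·x − Ka₁·C = 0 with C = 0.17 M and Ka₁ = 5.09e-07. Solving: [H⁺] = (−Ka₁ + √(Ka₁² + 4·Ka₁·C)) / 2 = 2.9391e-04 M. pH = -log(2.9391e-04) = 3.53.

pH = 3.53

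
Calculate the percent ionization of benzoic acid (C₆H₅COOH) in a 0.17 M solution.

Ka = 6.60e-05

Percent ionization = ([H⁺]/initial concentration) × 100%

Using Ka equilibrium: x² + Ka×x - Ka×C = 0. Solving: [H⁺] = 3.3168e-03. Percent = (3.3168e-03/0.17) × 100

Percent ionization = 1.95%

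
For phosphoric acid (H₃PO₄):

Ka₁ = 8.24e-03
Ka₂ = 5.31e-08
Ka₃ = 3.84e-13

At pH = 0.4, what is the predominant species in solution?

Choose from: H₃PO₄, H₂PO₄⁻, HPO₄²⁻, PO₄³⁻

pKa₁ = 2.08, pKa₂ = 7.27, pKa₃ = 12.42. For a polyprotic acid the predominant species crosses at each pKa: below pKa_n the protonated form dominates, above it the deprotonated form does. At pH = 0.4, the predominant species is H₃PO₄.

H₃PO₄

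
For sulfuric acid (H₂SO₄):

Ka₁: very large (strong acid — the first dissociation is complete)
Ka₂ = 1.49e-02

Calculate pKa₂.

pKa₂ = -log(Ka₂) = -log(1.49e-02) = 1.83.

pK_{a2} = 1.83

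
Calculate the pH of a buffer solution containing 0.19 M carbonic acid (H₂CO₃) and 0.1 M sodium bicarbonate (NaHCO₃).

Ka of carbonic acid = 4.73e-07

pKa = -log(4.73e-07) = 6.33. pH = pKa + log([A⁻]/[HA]) = 6.33 + log(0.1/0.19)

pH = 6.05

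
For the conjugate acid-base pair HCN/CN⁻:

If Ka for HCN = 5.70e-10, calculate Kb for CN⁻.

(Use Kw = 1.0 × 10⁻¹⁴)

For a conjugate pair Ka × Kb = Kw, so Kb = Kw/Ka = 1.0 × 10⁻¹⁴ / 5.70e-10 = 1.75e-05.

K_b = 1.75e-05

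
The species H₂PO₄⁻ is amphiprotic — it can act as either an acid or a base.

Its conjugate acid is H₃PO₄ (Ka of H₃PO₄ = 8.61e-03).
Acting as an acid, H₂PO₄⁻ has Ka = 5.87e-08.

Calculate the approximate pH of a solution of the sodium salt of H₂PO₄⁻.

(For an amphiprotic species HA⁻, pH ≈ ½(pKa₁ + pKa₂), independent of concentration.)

pKa₁ = -log(8.61e-03) = 2.06; pKa₂ = -log(5.87e-08) = 7.23. For an amphiprotic species, pH ≈ ½(pKa₁ + pKa₂) = ½(2.06 + 7.23) = 4.65.

pH = 4.65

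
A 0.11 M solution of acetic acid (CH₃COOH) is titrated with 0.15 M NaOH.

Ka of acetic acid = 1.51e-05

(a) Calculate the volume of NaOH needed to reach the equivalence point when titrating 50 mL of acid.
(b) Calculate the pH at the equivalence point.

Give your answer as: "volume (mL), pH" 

moles acid = 0.11 × 50/1000 = 0.0055 mol; V_base = moles/0.15 × 1000 = 36.7 mL. At equivalence only the conjugate base is present: [A⁻] = 0.0055/0.087 = 6.3462e-02 M. Kb = Kw/Ka = 6.62e-10; [OH⁻] = √(Kb × [A⁻]) = 6.4829e-06; pOH = 5.19; pH = 14 - pOH = 8.81.

V = 36.7 mL, pH = 8.81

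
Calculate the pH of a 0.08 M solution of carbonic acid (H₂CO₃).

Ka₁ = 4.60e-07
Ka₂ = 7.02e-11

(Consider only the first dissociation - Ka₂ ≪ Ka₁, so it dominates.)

First dissociation dominates. From Ka₁ = [H⁺][HA⁻]/[H₂A], x² + Ka₁·x − Ka₁·C = 0 with C = 0.08 M and Ka₁ = 4.60e-07. Solving: [H⁺] = (−Ka₁ + √(Ka₁² + 4·Ka₁·C)) / 2 = 1.9160e-04 M. pH = -log(1.9160e-04) = 3.72.

pH = 3.72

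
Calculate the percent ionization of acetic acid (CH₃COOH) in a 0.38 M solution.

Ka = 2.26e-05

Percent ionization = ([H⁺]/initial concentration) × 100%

Using Ka equilibrium: x² + Ka×x - Ka×C = 0. Solving: [H⁺] = 2.9193e-03. Percent = (2.9193e-03/0.38) × 100

Percent ionization = 0.768%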